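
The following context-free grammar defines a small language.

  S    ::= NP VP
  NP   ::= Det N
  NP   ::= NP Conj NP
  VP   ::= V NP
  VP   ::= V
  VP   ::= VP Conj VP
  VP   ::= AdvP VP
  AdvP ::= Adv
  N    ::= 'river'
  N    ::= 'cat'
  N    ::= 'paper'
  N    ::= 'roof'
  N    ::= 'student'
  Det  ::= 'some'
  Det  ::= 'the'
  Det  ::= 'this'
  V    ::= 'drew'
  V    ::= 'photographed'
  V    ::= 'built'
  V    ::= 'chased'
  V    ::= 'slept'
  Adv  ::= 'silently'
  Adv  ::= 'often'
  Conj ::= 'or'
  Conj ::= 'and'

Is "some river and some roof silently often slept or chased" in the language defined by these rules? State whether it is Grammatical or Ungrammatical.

S
  NP
    NP
      Det: some
      N: river
    Conj: and
    NP
      Det: some
      N: roof
  VP
    VP
      AdvP
        Adv: silently
      VP
        AdvP
          Adv: often
        VP
          V: slept
    Conj: or
    VP
      V: chased
The bracketing above is licensed at every node by one of the given productions, with S at the root.

Grammatical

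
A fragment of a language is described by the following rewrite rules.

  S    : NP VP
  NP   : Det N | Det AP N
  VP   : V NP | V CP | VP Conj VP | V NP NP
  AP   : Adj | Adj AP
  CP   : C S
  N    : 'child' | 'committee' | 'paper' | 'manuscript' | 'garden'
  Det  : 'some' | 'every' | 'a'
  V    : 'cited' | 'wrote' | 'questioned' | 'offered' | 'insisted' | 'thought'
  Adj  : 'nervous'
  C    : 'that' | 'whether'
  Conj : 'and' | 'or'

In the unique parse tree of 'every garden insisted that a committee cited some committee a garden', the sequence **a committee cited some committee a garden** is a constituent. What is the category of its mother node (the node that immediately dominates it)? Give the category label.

CP

S
  NP
    Det: every
    N: garden
  VP
    V: insisted
    CP
      C: that
      S
        NP
          Det: a
          N: committee
        VP
          V: cited
          NP
            Det: some
            N: committee
          NP
            Det: a
            N: garden
The span 'a committee cited some committee a garden' is the S node built by S → NP VP.
Its mother is the CP built by CP → C S.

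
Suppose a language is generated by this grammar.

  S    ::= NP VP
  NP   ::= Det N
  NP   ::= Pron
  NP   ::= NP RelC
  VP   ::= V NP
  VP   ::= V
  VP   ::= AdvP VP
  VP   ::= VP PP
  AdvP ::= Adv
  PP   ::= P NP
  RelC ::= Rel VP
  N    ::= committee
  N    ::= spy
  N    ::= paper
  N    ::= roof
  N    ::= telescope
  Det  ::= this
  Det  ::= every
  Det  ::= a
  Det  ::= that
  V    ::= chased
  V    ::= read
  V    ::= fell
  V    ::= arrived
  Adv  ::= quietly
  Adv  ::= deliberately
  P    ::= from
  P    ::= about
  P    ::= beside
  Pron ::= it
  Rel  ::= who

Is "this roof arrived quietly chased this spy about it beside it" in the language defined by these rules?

For S → NP VP, the only prefix that parses as NP is 'this roof', but the remainder 'arrived quietly chased this spy about it beside it' is not a VP under these rules.

Ungrammatical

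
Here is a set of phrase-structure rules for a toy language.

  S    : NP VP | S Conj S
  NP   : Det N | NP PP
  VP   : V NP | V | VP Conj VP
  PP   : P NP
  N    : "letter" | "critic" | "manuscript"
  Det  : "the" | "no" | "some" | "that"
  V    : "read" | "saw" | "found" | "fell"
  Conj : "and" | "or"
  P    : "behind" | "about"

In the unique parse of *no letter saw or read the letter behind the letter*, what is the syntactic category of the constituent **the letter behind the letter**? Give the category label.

NP

S
  NP
    Det: no
    N: letter
  VP
    VP
      V: saw
    Conj: or
    VP
      V: read
      NP
        NP
          Det: the
          N: letter
        PP
          P: behind
          NP
            Det: the
            N: letter
The span 'the letter behind the letter' is the NP node built by NP → NP PP.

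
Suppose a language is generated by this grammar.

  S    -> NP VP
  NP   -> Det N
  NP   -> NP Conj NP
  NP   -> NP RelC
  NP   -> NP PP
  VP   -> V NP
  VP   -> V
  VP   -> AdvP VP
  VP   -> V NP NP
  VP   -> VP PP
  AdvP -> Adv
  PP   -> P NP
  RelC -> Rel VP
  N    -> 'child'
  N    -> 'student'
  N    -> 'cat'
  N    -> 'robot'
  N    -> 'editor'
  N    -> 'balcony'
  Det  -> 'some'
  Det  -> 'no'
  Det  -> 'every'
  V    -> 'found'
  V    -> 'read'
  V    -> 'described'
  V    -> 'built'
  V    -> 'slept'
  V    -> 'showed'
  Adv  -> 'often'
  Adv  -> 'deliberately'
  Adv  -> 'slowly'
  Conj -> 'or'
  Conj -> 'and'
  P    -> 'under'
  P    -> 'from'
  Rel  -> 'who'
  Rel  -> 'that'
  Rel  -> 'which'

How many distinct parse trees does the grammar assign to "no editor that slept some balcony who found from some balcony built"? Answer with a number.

6

Two of the 6 distinct bracketings:
[S [NP [NP [Det no] [N editor]] [RelC [Rel that] [VP [V slept] [NP [NP [Det some] [N balcony]] [RelC [Rel who] [VP [VP [V found]] [PP [P from] [NP [Det some] [N balcony]]]]]]]]] [VP [V built]]]
[S [NP [NP [Det no] [N editor]] [RelC [Rel that] [VP [V slept] [NP [NP [NP [Det some] [N balcony]] [RelC [Rel who] [VP [V found]]]] [PP [P from] [NP [Det some] [N balcony]]]]]]] [VP [V built]]]
The difference turns on whether NP → NP PP is used at the relevant span, versus an alternative expansion of NP.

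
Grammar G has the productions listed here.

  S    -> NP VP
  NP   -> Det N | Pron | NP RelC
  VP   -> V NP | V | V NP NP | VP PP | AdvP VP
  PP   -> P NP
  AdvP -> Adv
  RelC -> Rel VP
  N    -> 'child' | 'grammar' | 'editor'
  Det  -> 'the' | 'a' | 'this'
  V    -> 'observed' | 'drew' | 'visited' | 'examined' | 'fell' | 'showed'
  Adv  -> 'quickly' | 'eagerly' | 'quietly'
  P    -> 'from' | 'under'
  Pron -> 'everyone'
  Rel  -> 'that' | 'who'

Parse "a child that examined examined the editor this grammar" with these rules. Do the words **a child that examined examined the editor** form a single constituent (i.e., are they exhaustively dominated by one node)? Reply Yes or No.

[S [NP [NP [Det a] [N child]] [RelC [Rel that] [VP [V examined]]]] [VP [V examined] [NP [Det the] [N editor]] [NP [Det this] [N grammar]]]]
The smallest constituent containing 'a child that examined examined the editor' is the S spanning 'a child that examined examined the editor this grammar'; no single node in the tree dominates exactly the given words.

No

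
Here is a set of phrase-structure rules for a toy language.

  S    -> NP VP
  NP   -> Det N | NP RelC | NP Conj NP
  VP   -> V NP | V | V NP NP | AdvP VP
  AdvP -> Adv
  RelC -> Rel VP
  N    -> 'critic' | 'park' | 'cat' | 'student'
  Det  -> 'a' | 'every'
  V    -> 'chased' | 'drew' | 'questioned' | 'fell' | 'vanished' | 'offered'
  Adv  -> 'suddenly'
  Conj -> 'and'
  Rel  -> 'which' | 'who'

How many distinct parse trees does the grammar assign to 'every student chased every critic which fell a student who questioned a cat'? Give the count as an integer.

Two of the 6 distinct bracketings:
[S [NP [Det every] [N student]] [VP [V chased] [NP [NP [Det every] [N critic]] [RelC [Rel which] [VP [V fell] [NP [NP [Det a] [N student]] [RelC [Rel who] [VP [V questioned] [NP [Det a] [N cat]]]]]]]]]]
[S [NP [Det every] [N student]] [VP [V chased] [NP [NP [Det every] [N critic]] [RelC [Rel which] [VP [V fell] [NP [NP [Det a] [N student]] [RelC [Rel who] [VP [V questioned]]]] [NP [Det a] [N cat]]]]]]]
The difference turns on whether VP → V is used at the relevant span, versus an alternative expansion of VP.

6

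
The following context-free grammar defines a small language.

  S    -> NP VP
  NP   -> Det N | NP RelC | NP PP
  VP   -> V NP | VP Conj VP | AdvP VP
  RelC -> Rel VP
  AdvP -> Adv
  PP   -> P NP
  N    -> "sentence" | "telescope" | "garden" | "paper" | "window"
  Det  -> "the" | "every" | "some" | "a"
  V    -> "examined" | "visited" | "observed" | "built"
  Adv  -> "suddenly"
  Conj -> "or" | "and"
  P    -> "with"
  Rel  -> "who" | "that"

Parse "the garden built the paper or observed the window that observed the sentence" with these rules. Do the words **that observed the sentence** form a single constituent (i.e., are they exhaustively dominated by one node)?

Yes

[S [NP [Det the] [N garden]] [VP [VP [V built] [NP [Det the] [N paper]]] [Conj or] [VP [V observed] [NP [NP [Det the] [N window]] [RelC [Rel that] [VP [V observed] [NP [Det the] [N sentence]]]]]]]]
The words 'that observed the sentence' are exhaustively dominated by a single RelC node (built by RelC → Rel VP), so they form a constituent.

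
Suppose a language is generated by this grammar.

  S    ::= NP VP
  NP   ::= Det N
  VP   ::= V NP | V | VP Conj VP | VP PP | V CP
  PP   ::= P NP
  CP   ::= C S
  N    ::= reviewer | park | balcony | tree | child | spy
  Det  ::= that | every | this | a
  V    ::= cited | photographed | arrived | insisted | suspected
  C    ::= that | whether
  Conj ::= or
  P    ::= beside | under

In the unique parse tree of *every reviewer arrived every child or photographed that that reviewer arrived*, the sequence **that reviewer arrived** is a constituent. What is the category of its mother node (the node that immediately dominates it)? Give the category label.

S
  NP
    Det: every
    N: reviewer
  VP
    VP
      V: arrived
      NP
        Det: every
        N: child
    Conj: or
    VP
      V: photographed
      CP
        C: that
        S
          NP
            Det: that
            N: reviewer
          VP
            V: arrived
The span 'that reviewer arrived' is the S node built by S → NP VP.
Its mother is the CP built by CP → C S.

CP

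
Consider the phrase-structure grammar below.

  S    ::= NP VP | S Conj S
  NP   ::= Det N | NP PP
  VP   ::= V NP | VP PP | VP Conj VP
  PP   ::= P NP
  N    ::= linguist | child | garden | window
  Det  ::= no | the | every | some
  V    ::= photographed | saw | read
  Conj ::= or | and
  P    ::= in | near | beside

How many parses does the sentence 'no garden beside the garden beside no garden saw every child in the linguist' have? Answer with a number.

4

Two of the 4 distinct bracketings:
[S [NP [NP [Det no] [N garden]] [PP [P beside] [NP [NP [Det the] [N garden]] [PP [P beside] [NP [Det no] [N garden]]]]]] [VP [V saw] [NP [NP [Det every] [N child]] [PP [P in] [NP [Det the] [N linguist]]]]]]
[S [NP [NP [Det no] [N garden]] [PP [P beside] [NP [NP [Det the] [N garden]] [PP [P beside] [NP [Det no] [N garden]]]]]] [VP [VP [V saw] [NP [Det every] [N child]]] [PP [P in] [NP [Det the] [N linguist]]]]]
The difference turns on whether VP → VP PP is used at the relevant span, versus an alternative expansion of VP.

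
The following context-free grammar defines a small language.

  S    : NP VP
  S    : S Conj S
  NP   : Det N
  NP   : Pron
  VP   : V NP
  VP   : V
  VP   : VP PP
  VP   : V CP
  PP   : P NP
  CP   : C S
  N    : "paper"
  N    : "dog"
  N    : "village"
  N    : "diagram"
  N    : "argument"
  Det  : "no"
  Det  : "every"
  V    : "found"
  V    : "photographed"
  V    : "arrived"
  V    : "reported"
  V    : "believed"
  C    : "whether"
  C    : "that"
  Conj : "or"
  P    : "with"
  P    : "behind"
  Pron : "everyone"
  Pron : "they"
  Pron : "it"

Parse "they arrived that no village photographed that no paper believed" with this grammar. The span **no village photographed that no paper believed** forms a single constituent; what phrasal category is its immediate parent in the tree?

CP

[S [NP [Pron they]] [VP [V arrived] [CP [C that] [S [NP [Det no] [N village]] [VP [V photographed] [CP [C that] [S [NP [Det no] [N paper]] [VP [V believed]]]]]]]]]
The span 'no village photographed that no paper believed' is the S node built by S → NP VP.
Its mother is the CP built by CP → C S.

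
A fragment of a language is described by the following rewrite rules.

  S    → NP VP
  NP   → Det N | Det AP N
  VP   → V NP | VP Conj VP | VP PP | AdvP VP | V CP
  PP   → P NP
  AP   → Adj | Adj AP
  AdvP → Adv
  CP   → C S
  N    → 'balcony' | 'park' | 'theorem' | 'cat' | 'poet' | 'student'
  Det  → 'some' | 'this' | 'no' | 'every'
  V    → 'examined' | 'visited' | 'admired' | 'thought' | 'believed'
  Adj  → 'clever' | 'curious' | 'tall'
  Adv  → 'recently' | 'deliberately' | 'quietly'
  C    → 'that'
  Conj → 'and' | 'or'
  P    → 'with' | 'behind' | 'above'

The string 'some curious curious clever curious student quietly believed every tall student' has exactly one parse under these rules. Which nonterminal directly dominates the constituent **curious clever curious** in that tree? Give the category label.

AP

S
  NP
    Det: some
    AP
      Adj: curious
      AP
        Adj: curious
        AP
          Adj: clever
          AP
            Adj: curious
    N: student
  VP
    AdvP
      Adv: quietly
    VP
      V: believed
      NP
        Det: every
        AP
          Adj: tall
        N: student
The span 'curious clever curious' is the AP node built by AP → Adj AP.
Its mother is the AP built by AP → Adj AP.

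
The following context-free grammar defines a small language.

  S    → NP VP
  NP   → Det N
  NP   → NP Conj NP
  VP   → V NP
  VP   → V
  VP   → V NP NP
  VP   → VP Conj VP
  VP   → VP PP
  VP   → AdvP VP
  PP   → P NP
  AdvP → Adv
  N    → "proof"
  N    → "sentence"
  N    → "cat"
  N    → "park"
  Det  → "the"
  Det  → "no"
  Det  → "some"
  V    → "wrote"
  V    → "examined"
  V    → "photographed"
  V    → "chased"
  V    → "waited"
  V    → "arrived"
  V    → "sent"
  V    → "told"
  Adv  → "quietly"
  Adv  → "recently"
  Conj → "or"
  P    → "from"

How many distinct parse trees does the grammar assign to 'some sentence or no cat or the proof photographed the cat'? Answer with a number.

2

The two bracketings:
[S [NP [NP [Det some] [N sentence]] [Conj or] [NP [NP [Det no] [N cat]] [Conj or] [NP [Det the] [N proof]]]] [VP [V photographed] [NP [Det the] [N cat]]]]
[S [NP [NP [NP [Det some] [N sentence]] [Conj or] [NP [Det no] [N cat]]] [Conj or] [NP [Det the] [N proof]]] [VP [V photographed] [NP [Det the] [N cat]]]]
The trees differ in how a recursive rule is bracketed over the same span.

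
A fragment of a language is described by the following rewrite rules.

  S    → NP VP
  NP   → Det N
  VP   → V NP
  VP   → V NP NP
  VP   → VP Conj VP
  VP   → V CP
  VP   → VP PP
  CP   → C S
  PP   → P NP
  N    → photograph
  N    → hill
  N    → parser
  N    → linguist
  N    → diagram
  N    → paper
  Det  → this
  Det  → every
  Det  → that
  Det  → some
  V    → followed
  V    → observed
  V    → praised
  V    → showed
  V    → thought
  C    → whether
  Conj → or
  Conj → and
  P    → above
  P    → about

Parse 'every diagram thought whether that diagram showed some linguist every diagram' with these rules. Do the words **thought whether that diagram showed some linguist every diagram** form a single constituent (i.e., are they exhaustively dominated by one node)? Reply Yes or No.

[S [NP [Det every] [N diagram]] [VP [V thought] [CP [C whether] [S [NP [Det that] [N diagram]] [VP [V showed] [NP [Det some] [N linguist]] [NP [Det every] [N diagram]]]]]]]
The words 'thought whether that diagram showed some linguist every diagram' are exhaustively dominated by a single VP node (built by VP → V CP), so they form a constituent.

Yes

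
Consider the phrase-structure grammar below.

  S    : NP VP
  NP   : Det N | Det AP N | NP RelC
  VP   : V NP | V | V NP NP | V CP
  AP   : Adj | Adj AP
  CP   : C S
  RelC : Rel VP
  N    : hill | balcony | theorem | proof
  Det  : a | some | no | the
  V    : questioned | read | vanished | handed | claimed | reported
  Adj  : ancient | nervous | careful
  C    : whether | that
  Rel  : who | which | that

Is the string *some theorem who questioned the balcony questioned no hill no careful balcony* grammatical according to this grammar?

Grammatical

S
  NP
    NP
      Det: some
      N: theorem
    RelC
      Rel: who
      VP
        V: questioned
        NP
          Det: the
          N: balcony
  VP
    V: questioned
    NP
      Det: no
      N: hill
    NP
      Det: no
      AP
        Adj: careful
      N: balcony
Every word is introduced by a lexical rule and the phrasal rules combine the resulting categories into a single S.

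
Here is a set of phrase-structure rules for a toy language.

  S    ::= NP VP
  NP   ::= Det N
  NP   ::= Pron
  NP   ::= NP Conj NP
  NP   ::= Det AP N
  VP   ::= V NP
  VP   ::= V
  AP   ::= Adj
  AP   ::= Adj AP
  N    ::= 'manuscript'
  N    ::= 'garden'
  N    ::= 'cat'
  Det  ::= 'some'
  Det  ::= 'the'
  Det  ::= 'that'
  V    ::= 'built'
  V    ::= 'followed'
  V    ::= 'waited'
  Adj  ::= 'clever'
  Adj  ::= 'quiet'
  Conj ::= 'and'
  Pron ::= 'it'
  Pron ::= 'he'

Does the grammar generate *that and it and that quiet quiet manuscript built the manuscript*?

A Det word can never sit immediately before a Conj word in any string this grammar generates, so the substring 'that and' rules out a derivation.

Ungrammatical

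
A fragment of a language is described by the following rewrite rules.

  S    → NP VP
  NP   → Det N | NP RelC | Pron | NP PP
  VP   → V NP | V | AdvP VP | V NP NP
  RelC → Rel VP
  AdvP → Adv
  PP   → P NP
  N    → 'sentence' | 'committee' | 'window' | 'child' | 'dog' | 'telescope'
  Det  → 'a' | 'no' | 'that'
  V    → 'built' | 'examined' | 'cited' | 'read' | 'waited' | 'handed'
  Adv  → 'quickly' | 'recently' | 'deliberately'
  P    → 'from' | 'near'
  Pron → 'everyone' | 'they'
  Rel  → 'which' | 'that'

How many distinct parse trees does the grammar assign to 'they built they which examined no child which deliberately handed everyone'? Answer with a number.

6

Two of the 6 distinct bracketings:
[S [NP [Pron they]] [VP [V built] [NP [NP [Pron they]] [RelC [Rel which] [VP [V examined] [NP [NP [Det no] [N child]] [RelC [Rel which] [VP [AdvP [Adv deliberately]] [VP [V handed] [NP [Pron everyone]]]]]]]]]]]
[S [NP [Pron they]] [VP [V built] [NP [NP [Pron they]] [RelC [Rel which] [VP [V examined] [NP [NP [Det no] [N child]] [RelC [Rel which] [VP [AdvP [Adv deliberately]] [VP [V handed]]]]] [NP [Pron everyone]]]]]]]
The difference turns on whether VP → V is used at the relevant span, versus an alternative expansion of VP.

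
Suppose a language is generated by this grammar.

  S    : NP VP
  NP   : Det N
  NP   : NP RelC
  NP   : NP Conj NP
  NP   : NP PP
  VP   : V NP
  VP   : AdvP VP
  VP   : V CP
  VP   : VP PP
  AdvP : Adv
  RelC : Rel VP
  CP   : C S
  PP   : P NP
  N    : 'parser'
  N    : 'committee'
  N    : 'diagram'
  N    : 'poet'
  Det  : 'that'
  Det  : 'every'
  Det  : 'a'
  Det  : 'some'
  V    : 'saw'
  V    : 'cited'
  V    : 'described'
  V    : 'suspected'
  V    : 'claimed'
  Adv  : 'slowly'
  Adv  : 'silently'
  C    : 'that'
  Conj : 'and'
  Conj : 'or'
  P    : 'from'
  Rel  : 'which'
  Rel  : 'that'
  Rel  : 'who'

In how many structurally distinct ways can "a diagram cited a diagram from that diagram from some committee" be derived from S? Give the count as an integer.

Two of the 5 distinct bracketings:
[S [NP [Det a] [N diagram]] [VP [V cited] [NP [NP [Det a] [N diagram]] [PP [P from] [NP [NP [Det that] [N diagram]] [PP [P from] [NP [Det some] [N committee]]]]]]]]
[S [NP [Det a] [N diagram]] [VP [V cited] [NP [NP [NP [Det a] [N diagram]] [PP [P from] [NP [Det that] [N diagram]]]] [PP [P from] [NP [Det some] [N committee]]]]]]
The trees differ in how a recursive rule is bracketed over the same span.

5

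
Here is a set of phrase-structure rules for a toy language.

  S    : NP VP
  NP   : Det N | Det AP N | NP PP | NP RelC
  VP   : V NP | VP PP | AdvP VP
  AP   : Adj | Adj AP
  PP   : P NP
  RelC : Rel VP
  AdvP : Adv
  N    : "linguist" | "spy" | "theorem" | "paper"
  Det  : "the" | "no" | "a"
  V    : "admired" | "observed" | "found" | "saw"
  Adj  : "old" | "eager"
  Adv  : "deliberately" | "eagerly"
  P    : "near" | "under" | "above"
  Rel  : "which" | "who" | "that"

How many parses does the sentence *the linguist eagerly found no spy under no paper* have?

3

Two of the 3 distinct bracketings:
[S [NP [Det the] [N linguist]] [VP [VP [AdvP [Adv eagerly]] [VP [V found] [NP [Det no] [N spy]]]] [PP [P under] [NP [Det no] [N paper]]]]]
[S [NP [Det the] [N linguist]] [VP [AdvP [Adv eagerly]] [VP [V found] [NP [NP [Det no] [N spy]] [PP [P under] [NP [Det no] [N paper]]]]]]]
The difference turns on whether NP → NP PP is used at the relevant span, versus an alternative expansion of NP.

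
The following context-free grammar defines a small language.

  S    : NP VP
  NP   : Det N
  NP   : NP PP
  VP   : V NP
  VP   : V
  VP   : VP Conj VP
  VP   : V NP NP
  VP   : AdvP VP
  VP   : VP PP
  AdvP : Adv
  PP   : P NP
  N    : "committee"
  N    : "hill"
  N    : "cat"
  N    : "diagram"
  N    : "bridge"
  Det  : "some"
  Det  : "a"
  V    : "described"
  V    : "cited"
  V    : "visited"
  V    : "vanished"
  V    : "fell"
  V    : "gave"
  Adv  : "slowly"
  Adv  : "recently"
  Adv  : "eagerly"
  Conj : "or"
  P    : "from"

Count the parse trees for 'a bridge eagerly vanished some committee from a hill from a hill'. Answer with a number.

9

Two of the 9 distinct bracketings:
[S [NP [Det a] [N bridge]] [VP [AdvP [Adv eagerly]] [VP [V vanished] [NP [NP [Det some] [N committee]] [PP [P from] [NP [NP [Det a] [N hill]] [PP [P from] [NP [Det a] [N hill]]]]]]]]]
[S [NP [Det a] [N bridge]] [VP [AdvP [Adv eagerly]] [VP [V vanished] [NP [NP [NP [Det some] [N committee]] [PP [P from] [NP [Det a] [N hill]]]] [PP [P from] [NP [Det a] [N hill]]]]]]]
The trees differ in how a recursive rule is bracketed over the same span.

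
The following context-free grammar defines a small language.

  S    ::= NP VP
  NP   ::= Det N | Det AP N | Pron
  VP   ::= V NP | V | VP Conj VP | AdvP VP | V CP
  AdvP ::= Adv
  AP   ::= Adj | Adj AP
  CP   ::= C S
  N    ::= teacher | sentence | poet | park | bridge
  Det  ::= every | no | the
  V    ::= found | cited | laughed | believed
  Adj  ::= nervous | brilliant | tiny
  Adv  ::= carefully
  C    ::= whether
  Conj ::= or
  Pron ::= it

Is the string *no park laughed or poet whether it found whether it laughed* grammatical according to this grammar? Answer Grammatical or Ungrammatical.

A Conj word can never sit immediately before an N word in any string this grammar generates, so the substring 'or poet' rules out a derivation.

Ungrammatical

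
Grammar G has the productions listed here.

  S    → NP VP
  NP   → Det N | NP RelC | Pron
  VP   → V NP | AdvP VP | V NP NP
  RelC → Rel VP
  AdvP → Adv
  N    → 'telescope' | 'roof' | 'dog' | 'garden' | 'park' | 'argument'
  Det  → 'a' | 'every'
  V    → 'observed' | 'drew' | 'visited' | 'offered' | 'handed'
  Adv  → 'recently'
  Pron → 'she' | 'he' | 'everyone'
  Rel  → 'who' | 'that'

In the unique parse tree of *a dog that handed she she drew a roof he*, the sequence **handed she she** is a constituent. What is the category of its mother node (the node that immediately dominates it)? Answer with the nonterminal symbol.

[S [NP [NP [Det a] [N dog]] [RelC [Rel that] [VP [V handed] [NP [Pron she]] [NP [Pron she]]]]] [VP [V drew] [NP [Det a] [N roof]] [NP [Pron he]]]]
The span 'handed she she' is the VP node built by VP → V NP NP.
Its mother is the RelC built by RelC → Rel VP.

RelC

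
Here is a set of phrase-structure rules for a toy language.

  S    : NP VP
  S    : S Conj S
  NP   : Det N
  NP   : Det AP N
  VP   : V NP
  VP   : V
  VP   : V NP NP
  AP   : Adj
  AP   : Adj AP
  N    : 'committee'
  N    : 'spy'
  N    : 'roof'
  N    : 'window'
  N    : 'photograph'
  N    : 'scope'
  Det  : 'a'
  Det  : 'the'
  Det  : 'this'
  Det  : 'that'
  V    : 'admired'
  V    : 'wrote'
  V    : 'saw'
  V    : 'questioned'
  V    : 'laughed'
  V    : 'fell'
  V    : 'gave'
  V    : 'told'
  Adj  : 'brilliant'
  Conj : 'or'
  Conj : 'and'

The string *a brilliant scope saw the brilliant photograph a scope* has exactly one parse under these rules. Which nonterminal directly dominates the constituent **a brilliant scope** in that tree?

S
  NP
    Det: a
    AP
      Adj: brilliant
    N: scope
  VP
    V: saw
    NP
      Det: the
      AP
        Adj: brilliant
      N: photograph
    NP
      Det: a
      N: scope
The span 'a brilliant scope' is the NP node built by NP → Det AP N.
Its mother is the S built by S → NP VP.

S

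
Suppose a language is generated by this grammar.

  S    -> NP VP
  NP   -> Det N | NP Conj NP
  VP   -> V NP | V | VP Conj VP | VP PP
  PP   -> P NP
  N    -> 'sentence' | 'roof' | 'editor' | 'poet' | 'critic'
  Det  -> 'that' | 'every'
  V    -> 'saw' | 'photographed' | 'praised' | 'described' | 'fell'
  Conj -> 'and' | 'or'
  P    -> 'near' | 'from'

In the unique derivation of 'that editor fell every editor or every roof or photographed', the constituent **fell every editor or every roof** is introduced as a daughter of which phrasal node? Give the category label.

S
  NP
    Det: that
    N: editor
  VP
    VP
      V: fell
      NP
        NP
          Det: every
          N: editor
        Conj: or
        NP
          Det: every
          N: roof
    Conj: or
    VP
      V: photographed
The span 'fell every editor or every roof' is the VP node built by VP → V NP.
Its mother is the VP built by VP → VP Conj VP.

VP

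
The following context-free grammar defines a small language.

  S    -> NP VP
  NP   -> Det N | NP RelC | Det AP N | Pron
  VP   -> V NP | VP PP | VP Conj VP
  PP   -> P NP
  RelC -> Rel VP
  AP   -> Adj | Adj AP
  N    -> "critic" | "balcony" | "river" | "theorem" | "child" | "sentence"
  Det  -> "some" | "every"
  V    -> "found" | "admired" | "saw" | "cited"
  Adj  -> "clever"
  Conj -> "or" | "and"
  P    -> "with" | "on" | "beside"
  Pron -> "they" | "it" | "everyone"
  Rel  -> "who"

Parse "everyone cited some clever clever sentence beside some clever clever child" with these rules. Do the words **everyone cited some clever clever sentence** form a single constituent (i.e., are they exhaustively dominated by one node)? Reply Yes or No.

[S [NP [Pron everyone]] [VP [VP [V cited] [NP [Det some] [AP [Adj clever] [AP [Adj clever]]] [N sentence]]] [PP [P beside] [NP [Det some] [AP [Adj clever] [AP [Adj clever]]] [N child]]]]]
The smallest constituent containing 'everyone cited some clever clever sentence' is the S spanning 'everyone cited some clever clever sentence beside some clever clever child'; no single node in the tree dominates exactly the given words.

No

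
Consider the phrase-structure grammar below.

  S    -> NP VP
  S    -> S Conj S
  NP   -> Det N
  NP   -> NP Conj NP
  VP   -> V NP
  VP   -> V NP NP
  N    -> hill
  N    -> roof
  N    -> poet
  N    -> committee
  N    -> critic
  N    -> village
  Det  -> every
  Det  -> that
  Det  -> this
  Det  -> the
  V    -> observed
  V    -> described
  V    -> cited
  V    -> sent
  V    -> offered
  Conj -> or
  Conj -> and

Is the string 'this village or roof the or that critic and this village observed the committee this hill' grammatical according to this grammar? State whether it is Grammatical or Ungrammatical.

A Conj word can never sit immediately before an N word in any string this grammar generates, so the substring 'or roof' rules out a derivation.

Ungrammatical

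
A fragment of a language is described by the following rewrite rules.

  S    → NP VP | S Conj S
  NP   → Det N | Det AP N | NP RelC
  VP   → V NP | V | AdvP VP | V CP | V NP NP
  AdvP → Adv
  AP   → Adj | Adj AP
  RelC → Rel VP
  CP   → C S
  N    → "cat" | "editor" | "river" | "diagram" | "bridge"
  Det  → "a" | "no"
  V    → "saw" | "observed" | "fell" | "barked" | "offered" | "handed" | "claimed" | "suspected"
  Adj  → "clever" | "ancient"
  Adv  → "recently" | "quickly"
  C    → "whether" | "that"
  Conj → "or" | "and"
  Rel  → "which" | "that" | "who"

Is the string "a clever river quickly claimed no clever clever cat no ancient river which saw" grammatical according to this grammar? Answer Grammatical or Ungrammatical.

S
  NP
    Det: a
    AP
      Adj: clever
    N: river
  VP
    AdvP
      Adv: quickly
    VP
      V: claimed
      NP
        Det: no
        AP
          Adj: clever
          AP
            Adj: clever
        N: cat
      NP
        NP
          Det: no
          AP
            Adj: ancient
          N: river
        RelC
          Rel: which
          VP
            V: saw
Each bracket corresponds to one application of a listed rule, so the string is derivable from S.

Grammatical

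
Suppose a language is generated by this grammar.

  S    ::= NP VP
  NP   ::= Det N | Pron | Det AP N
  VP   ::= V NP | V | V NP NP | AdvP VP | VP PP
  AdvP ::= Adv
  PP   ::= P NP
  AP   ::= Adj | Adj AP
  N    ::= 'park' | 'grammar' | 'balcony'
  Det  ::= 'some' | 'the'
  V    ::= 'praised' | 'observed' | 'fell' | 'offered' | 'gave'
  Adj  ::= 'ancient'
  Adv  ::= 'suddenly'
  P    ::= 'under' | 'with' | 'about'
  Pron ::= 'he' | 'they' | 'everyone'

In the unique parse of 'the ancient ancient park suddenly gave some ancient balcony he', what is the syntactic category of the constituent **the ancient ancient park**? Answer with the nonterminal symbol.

NP

[S [NP [Det the] [AP [Adj ancient] [AP [Adj ancient]]] [N park]] [VP [AdvP [Adv suddenly]] [VP [V gave] [NP [Det some] [AP [Adj ancient]] [N balcony]] [NP [Pron he]]]]]
The span 'the ancient ancient park' is the NP node built by NP → Det AP N.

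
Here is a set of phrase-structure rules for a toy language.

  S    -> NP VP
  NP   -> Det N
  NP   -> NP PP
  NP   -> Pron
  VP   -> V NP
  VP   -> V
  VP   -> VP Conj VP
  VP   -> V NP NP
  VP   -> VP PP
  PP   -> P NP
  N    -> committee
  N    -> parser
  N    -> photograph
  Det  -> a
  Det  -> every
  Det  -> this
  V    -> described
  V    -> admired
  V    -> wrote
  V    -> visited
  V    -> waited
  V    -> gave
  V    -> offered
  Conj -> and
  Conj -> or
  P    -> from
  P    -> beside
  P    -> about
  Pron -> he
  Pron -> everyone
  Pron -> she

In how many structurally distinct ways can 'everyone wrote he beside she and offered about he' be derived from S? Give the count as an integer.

4

Two of the 4 distinct bracketings:
[S [NP [Pron everyone]] [VP [VP [V wrote] [NP [NP [Pron he]] [PP [P beside] [NP [Pron she]]]]] [Conj and] [VP [VP [V offered]] [PP [P about] [NP [Pron he]]]]]]
[S [NP [Pron everyone]] [VP [VP [VP [V wrote] [NP [Pron he]]] [PP [P beside] [NP [Pron she]]]] [Conj and] [VP [VP [V offered]] [PP [P about] [NP [Pron he]]]]]]
The difference turns on whether NP → NP PP is used at the relevant span, versus an alternative expansion of NP.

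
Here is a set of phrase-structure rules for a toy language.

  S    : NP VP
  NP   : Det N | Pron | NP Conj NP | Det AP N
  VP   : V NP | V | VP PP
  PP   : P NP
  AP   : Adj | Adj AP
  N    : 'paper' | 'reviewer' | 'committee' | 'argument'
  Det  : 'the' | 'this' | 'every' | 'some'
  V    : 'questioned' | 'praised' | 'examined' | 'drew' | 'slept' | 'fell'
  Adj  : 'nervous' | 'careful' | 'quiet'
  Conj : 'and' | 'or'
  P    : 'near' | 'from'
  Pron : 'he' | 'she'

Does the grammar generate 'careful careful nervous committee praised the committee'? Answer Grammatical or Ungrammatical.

For S → NP VP, no prefix of the string parses as an NP.

Ungrammatical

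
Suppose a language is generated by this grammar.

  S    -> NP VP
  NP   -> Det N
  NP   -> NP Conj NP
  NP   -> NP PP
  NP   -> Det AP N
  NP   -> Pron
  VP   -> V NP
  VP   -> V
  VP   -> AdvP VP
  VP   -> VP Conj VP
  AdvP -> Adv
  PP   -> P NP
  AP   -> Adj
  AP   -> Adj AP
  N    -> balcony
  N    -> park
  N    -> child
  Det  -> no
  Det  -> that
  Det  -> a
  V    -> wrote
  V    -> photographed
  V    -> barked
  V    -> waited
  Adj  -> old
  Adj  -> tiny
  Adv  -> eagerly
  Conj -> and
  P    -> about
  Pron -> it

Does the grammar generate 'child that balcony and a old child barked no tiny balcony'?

Ungrammatical

An N word can never sit immediately before a Det word in any string this grammar generates, so the substring 'child that' rules out a derivation.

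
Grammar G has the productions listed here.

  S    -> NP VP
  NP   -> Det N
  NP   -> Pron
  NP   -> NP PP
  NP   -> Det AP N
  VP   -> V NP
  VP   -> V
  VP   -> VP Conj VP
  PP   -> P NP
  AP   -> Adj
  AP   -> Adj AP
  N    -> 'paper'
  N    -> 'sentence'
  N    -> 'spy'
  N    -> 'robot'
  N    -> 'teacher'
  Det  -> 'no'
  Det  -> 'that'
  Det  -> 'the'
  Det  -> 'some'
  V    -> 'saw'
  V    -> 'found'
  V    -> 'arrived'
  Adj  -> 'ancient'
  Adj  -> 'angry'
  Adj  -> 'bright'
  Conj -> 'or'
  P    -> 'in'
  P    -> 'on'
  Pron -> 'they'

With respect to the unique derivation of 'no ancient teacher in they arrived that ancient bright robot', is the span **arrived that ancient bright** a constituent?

[S [NP [NP [Det no] [AP [Adj ancient]] [N teacher]] [PP [P in] [NP [Pron they]]]] [VP [V arrived] [NP [Det that] [AP [Adj ancient] [AP [Adj bright]]] [N robot]]]]
The smallest constituent containing 'arrived that ancient bright' is the VP spanning 'arrived that ancient bright robot'; no single node in the tree dominates exactly the given words.

No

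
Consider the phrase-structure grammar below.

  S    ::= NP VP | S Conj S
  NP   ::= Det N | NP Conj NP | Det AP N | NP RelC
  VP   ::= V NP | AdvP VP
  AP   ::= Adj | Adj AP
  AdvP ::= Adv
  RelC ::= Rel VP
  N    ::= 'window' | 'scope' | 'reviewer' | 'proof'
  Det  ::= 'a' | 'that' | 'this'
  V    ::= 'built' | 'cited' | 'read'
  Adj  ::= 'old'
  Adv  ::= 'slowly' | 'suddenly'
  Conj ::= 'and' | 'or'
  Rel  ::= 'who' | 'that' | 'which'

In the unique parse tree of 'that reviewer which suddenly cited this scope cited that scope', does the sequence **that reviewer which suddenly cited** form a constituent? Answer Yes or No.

[S [NP [NP [Det that] [N reviewer]] [RelC [Rel which] [VP [AdvP [Adv suddenly]] [VP [V cited] [NP [Det this] [N scope]]]]]] [VP [V cited] [NP [Det that] [N scope]]]]
The smallest constituent containing 'that reviewer which suddenly cited' is the NP spanning 'that reviewer which suddenly cited this scope'; no single node in the tree dominates exactly the given words.

No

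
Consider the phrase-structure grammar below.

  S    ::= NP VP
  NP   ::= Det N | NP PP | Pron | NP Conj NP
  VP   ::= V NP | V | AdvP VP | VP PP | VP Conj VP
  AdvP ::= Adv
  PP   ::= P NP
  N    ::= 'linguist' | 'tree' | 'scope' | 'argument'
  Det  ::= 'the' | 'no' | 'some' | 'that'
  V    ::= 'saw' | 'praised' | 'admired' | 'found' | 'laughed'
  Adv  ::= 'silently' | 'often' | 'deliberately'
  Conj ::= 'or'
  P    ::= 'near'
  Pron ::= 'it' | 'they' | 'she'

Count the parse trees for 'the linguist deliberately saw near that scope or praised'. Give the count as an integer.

Two of the 3 distinct bracketings:
[S [NP [Det the] [N linguist]] [VP [AdvP [Adv deliberately]] [VP [VP [VP [V saw]] [PP [P near] [NP [Det that] [N scope]]]] [Conj or] [VP [V praised]]]]]
[S [NP [Det the] [N linguist]] [VP [VP [AdvP [Adv deliberately]] [VP [VP [V saw]] [PP [P near] [NP [Det that] [N scope]]]]] [Conj or] [VP [V praised]]]]
The trees differ in how a recursive rule is bracketed over the same span.

3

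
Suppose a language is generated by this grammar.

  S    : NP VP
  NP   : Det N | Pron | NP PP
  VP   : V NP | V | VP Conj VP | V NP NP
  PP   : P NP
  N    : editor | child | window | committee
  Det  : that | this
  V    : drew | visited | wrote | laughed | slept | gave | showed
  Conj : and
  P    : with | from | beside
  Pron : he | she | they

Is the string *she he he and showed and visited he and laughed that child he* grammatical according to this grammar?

For S → NP VP, the only prefix that parses as NP is 'she', but the remainder 'he he and showed and visited he and laughed that child he' is not a VP under these rules.

Ungrammatical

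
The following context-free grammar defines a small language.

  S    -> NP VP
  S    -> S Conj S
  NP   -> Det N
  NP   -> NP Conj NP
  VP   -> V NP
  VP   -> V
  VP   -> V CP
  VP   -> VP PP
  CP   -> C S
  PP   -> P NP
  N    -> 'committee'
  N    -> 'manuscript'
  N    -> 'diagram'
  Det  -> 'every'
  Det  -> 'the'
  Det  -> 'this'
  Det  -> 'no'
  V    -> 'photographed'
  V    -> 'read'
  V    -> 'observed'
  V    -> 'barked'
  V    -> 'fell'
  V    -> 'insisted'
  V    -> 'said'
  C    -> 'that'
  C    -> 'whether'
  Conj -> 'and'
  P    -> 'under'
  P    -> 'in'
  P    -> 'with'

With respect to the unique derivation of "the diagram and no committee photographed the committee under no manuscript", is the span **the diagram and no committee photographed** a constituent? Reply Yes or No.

No

[S [NP [NP [Det the] [N diagram]] [Conj and] [NP [Det no] [N committee]]] [VP [VP [V photographed] [NP [Det the] [N committee]]] [PP [P under] [NP [Det no] [N manuscript]]]]]
The smallest constituent containing 'the diagram and no committee photographed' is the S spanning 'the diagram and no committee photographed the committee under no manuscript'; no single node in the tree dominates exactly the given words.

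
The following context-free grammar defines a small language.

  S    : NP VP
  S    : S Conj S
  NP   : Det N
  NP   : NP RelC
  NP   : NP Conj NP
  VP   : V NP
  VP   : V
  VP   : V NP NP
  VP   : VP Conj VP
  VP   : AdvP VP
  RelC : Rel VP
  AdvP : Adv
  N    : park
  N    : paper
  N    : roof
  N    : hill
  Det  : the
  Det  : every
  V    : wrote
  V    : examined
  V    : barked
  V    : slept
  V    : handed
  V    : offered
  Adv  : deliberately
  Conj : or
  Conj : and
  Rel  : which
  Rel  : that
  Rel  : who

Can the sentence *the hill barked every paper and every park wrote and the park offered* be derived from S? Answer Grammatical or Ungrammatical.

Grammatical

[S [S [NP [Det the] [N hill]] [VP [V barked] [NP [Det every] [N paper]]]] [Conj and] [S [S [NP [Det every] [N park]] [VP [V wrote]]] [Conj and] [S [NP [Det the] [N park]] [VP [V offered]]]]]
Every word is introduced by a lexical rule and the phrasal rules combine the resulting categories into a single S.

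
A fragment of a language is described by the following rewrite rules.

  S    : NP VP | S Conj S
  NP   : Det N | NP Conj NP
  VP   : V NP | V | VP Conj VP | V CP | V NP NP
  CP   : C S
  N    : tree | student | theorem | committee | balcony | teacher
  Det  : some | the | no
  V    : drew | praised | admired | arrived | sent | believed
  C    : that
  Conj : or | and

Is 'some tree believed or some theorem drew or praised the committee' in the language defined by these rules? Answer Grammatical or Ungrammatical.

Grammatical

S
  S
    NP
      Det: some
      N: tree
    VP
      V: believed
  Conj: or
  S
    NP
      Det: some
      N: theorem
    VP
      VP
        V: drew
      Conj: or
      VP
        V: praised
        NP
          Det: the
          N: committee
The bracketing above is licensed at every node by one of the given productions, with S at the root.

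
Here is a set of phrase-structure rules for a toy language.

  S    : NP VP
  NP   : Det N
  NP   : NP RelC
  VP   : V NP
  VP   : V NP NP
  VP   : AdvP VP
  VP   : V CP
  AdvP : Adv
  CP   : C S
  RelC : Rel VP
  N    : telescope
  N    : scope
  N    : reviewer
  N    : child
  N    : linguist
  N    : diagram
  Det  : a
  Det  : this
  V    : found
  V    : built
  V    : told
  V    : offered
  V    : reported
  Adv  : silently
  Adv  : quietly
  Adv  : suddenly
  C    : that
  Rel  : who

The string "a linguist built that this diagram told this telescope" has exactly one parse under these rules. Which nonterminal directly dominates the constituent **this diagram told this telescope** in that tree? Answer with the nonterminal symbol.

CP

S
  NP
    Det: a
    N: linguist
  VP
    V: built
    CP
      C: that
      S
        NP
          Det: this
          N: diagram
        VP
          V: told
          NP
            Det: this
            N: telescope
The span 'this diagram told this telescope' is the S node built by S → NP VP.
Its mother is the CP built by CP → C S.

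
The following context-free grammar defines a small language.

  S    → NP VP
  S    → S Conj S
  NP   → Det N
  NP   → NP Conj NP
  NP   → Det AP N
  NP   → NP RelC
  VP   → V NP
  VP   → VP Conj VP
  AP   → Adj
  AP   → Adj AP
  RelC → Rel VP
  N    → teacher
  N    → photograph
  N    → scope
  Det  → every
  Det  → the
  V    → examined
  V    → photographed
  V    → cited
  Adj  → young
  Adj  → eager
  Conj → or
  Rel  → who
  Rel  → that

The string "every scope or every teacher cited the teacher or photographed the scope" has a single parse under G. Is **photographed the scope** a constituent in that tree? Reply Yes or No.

[S [NP [NP [Det every] [N scope]] [Conj or] [NP [Det every] [N teacher]]] [VP [VP [V cited] [NP [Det the] [N teacher]]] [Conj or] [VP [V photographed] [NP [Det the] [N scope]]]]]
The words 'photographed the scope' are exhaustively dominated by a single VP node (built by VP → V NP), so they form a constituent.

Yes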